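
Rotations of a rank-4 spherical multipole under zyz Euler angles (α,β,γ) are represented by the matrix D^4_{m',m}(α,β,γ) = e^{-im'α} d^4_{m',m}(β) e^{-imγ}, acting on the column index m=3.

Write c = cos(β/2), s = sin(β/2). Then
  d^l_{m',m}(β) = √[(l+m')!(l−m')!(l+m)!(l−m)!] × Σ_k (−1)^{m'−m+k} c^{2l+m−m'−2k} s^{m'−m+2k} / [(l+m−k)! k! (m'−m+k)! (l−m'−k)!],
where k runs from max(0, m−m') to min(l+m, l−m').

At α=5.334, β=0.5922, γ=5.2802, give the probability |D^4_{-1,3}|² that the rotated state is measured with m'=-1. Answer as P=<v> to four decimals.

D^4_{-1,3}(5.3340,0.5922,5.2802) = e^{-i·-1·5.3340}·d^4_{-1,3}(0.5922)·e^{-i·3·5.2802}. Compute d first:
With c≡cos(β/2)=0.956482 and s≡sin(β/2)=0.291792, N=[6·120·5040·1]^{1/2}=1904.940944
Admissible k: 4..5 (factorial args all ≥0)
  k=4: (−1)^0·1904.9409/(144)·0.9565^4·0.2918^4 = +0.080264
  k=5: (−1)^1·1904.9409/(240)·0.9565^2·0.2918^6 = -0.004482
d^4_{-1,3}(0.5922) = +0.080264 -0.004482 = +0.075782
|D^4_{-1,3}|² = |d^4_{-1,3}(β)|² = (+0.075782)² = 0.005743 (the z-rotation phases have unit modulus)

P=0.0057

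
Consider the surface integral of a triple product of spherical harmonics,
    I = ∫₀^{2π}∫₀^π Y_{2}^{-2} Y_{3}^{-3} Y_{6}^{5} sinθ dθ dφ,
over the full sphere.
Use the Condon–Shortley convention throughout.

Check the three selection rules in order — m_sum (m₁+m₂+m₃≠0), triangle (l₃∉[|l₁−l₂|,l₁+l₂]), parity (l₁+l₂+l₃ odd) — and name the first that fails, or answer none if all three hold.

azimuthal sum: -2 − 3 + 5 = 0  ✓
l₃ must lie in [1,5]; have l₃=6  ✗
L = 2 + 3 + 6 = 11 (odd)

triangle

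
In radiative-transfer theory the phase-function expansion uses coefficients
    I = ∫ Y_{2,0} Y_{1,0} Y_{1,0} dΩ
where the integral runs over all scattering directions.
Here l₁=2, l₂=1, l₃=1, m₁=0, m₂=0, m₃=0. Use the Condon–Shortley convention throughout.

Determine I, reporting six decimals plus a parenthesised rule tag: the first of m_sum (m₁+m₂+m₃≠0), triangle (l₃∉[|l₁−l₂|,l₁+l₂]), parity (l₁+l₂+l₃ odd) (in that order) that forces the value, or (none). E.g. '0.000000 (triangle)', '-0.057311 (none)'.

m-sum 0 ✓  L=4 even ✓  1≤1≤3 ✓
Π(2lᵢ+1) = 5×3×3 = 45
triangle coeff Δ(2,1,1) = 1/30
Σ_t [1,1]: t=1:−1/1 = -1/1
(3j)²=2/15 [(2 1 1; 0 0 0)], sign=+1
(m-triple is (0,0,0) — same symbol as above.)
⇒ 4πI² = 4/5
I = (+1)√(4/5/(4π)) = 0.25231325
No selection rule forces the value: the integral is nonzero (none).

0.252313 (none)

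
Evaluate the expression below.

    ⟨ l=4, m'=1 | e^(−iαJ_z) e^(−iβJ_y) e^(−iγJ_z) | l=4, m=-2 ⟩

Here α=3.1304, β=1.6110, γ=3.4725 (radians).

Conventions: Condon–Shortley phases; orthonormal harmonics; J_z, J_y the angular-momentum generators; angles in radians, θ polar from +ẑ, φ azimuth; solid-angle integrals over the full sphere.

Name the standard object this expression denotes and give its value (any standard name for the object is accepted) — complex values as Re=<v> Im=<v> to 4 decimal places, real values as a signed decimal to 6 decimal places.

This is a Wigner D-matrix element — the rotation-matrix element ⟨l m'| R(α,β,γ) |l m⟩ in the angular-momentum basis.
D^4_{1,-2}(3.1304,1.6110,3.4725) = e^{-i·1·3.1304}·d^4_{1,-2}(1.6110)·e^{-i·-2·3.4725}. Compute d first:
With c≡cos(β/2)=0.692751 and s≡sin(β/2)=0.721177, N=[120·6·2·720]^{1/2}=1018.233765
Admissible k: 0..2 (factorial args all ≥0)
  k=0: (−1)^3·1018.2338/(72)·0.6928^5·0.7212^3 = -0.846303
  k=1: (−1)^4·1018.2338/(48)·0.6928^3·0.7212^5 = +1.375773
  k=2: (−1)^5·1018.2338/(240)·0.6928^1·0.7212^7 = -0.298199
d^4_{1,-2}(1.6110) = -0.846303 +1.375773 -0.298199 = +0.231271
Phases: e^{-i·(1)·3.1304}=-0.999937-0.011192i, e^{-i·(-2)·3.4725}=+0.788878+0.614549i ⇒ D=-0.180843-0.144161i

Wigner D-matrix element, Re=-0.1808 Im=-0.1442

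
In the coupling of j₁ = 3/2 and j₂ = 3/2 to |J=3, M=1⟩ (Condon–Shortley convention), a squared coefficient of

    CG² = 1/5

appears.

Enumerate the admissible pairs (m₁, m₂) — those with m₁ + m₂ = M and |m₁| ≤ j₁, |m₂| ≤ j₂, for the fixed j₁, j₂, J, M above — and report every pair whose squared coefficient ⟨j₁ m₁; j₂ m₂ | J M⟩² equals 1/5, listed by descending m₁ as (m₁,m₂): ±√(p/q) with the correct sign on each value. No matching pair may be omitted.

Admissible pairs with m₁+m₂ = M = 1: (-1/2,3/2), (1/2,1/2), (3/2,-1/2)
  (m₁,m₂)=(3/2,-1/2): CG² = 1/5, CG = +√(1/5)   ← matches the target
  (m₁,m₂)=(1/2,1/2): CG² = 3/5, CG = +√(3/5)
  (m₁,m₂)=(-1/2,3/2): CG² = 1/5, CG = +√(1/5)   ← matches the target
Pairs with CG² = 1/5: (3/2,-1/2): +√(1/5); (-1/2,3/2): +√(1/5)

(3/2,-1/2): +√(1/5); (-1/2,3/2): +√(1/5)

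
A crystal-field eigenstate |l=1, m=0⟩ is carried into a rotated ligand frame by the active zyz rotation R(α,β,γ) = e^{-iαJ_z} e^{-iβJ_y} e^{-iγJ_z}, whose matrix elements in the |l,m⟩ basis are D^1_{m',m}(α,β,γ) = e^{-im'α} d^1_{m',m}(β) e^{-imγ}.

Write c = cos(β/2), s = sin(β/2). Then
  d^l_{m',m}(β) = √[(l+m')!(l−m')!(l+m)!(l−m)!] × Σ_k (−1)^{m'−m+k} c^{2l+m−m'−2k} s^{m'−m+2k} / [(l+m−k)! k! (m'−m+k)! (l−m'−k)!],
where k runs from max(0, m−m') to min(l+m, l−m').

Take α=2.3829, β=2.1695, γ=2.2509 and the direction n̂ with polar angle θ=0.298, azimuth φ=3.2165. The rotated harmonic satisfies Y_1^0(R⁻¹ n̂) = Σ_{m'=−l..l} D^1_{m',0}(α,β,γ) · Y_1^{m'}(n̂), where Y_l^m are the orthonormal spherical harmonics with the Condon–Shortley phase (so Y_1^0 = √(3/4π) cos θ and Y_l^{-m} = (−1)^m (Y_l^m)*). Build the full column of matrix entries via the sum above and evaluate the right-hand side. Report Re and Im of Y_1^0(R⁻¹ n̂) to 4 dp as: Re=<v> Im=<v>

Re=-0.1836 Im=0.0000

Need the full column D^1_{m',0} for m'=−1..1 at α=2.3829, β=2.1695, γ=2.2509.
cos(β/2)=0.467134, sin(β/2)=0.884187
d^1_{-1,0}: single k=1 term ⇒ +0.584117;  D = -0.423915+0.401857i
d^1_{0,0}: k∈[0..1] ⇒ +0.218214 -0.781786 = -0.563572;  D = -0.563572+0.000000i
d^1_{1,0}: single k=0 term ⇒ -0.584117;  D = +0.423915+0.401857i
Y_1^{m'}(θ=0.298,φ=3.2165) and Σ D·Y over m':
  (-0.4239+0.4019i)·(-0.1012+0.0076i)  (-0.5636+0.0000i)·(+0.4671+0.0000i)  (+0.4239+0.4019i)·(+0.1012+0.0076i)
Y_1^0(R⁻¹ n̂) = -0.183565+0.000000i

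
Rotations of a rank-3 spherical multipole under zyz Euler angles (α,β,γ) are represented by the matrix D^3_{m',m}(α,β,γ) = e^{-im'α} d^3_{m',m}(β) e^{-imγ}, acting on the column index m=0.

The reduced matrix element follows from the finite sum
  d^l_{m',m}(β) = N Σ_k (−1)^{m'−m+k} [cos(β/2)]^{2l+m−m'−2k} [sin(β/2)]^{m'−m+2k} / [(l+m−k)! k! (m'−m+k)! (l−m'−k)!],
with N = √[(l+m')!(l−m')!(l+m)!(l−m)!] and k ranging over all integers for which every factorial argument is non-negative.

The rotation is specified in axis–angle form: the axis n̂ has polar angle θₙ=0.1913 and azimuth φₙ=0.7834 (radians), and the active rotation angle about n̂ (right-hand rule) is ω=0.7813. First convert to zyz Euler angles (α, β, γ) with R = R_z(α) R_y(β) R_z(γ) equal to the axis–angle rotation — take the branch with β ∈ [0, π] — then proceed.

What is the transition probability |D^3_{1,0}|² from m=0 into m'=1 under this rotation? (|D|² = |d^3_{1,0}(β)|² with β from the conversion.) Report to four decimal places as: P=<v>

Axis–angle → zyz. n̂ = (sinθₙcosφₙ, sinθₙsinφₙ, cosθₙ) = (+0.134714, +0.134177, +0.981758), ω = 0.7813.
R = I cosω + sinω [n̂]ₓ + (1−cosω) n̂n̂ᵀ gives
  R = [+0.715262, -0.686115, +0.132843; +0.696599, +0.715220, -0.056665; -0.056133, +0.133068, +0.989516]
β = atan2(√(R₁₃²+R₂₃²), R₃₃) = 0.144930; α = atan2(R₂₃, R₁₃) mod 2π = 5.879999; γ = atan2(R₃₂, −R₃₁) mod 2π = 1.171606
First d^3_{1,0}(β=0.1449), then the phase factors e^{-i(1)α} and e^{-i(0)γ}:
With c≡cos(β/2)=0.997376 and s≡sin(β/2)=0.072402, N=[24·2·6·6]^{1/2}=41.569219
The bounds max(0,m−m')=0 and min(l+m,l−m')=2 give 3 terms
  k=0: (−1)^1·41.5692/(12)·0.9974^5·0.0724^1 = -0.247532
  k=1: (−1)^2·41.5692/(4)·0.9974^3·0.0724^3 = +0.003913
  k=2: (−1)^3·41.5692/(12)·0.9974^1·0.0724^5 = -0.000007
d^3_{1,0}(0.1449) = -0.247532 +0.003913 -0.000007 = -0.243626
|D^3_{1,0}|² = |d^3_{1,0}(β)|² = (-0.243626)² = 0.059354 (the z-rotation phases have unit modulus)

P=0.0594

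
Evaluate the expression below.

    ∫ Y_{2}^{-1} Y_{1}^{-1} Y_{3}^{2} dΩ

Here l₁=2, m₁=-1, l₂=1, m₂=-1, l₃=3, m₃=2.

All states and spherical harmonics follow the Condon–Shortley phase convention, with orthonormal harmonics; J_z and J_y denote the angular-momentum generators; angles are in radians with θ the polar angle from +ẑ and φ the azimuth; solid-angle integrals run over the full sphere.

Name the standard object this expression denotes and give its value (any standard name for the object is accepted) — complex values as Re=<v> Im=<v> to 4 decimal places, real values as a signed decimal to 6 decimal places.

This is a Gaunt coefficient — the integral of a triple product of spherical harmonics over the sphere.
Checks pass: Σm=0; 6 even; l₃=3∈[1,3].
(2·2+1)(2·1+1)(2·3+1) = 105
Δ: 0! 4! 2! / 7! → 1/105
sum: t=0:+1/4 = 1/4
3j²(2 1 3; 0 0 0) = Δ·Π!·Σ² = 3/35  (sign -1)
sum: t=0:+1/12 = 1/12
3j²(2 1 3; -1 -1 2) = Δ·Π!·Σ² = 2/21  (sign -1)
combine: 4πI² = 105·3/35·2/21 = 6/7
take √, sign +1: I = 0.26116903

Gaunt coefficient, +0.261169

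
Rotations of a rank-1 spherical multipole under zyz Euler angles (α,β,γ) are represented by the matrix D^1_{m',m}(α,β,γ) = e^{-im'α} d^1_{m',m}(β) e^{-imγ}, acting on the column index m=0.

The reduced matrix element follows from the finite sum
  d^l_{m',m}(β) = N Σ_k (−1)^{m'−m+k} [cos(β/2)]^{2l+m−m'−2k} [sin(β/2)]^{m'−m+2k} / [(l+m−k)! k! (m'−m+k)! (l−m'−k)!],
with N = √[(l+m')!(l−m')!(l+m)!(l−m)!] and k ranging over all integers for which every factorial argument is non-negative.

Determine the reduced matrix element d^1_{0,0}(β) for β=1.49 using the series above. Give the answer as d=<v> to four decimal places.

d=0.0807

d^1_{0,0}(β=1.4900) via the finite sum:
c=cos(1.490000/2)=0.735088, s=sin(1.490000/2)=0.677972; N=√[1·1·1·1]=1.000000
Admissible k: 0..1 (factorial args all ≥0)
  k=0: (−1)^0·1.0000/(1)·0.7351^2·0.6780^0 = +0.540354
  k=1: (−1)^1·1.0000/(1)·0.7351^0·0.6780^2 = -0.459646
d^1_{0,0}(1.4900) = +0.540354 -0.459646 = +0.080708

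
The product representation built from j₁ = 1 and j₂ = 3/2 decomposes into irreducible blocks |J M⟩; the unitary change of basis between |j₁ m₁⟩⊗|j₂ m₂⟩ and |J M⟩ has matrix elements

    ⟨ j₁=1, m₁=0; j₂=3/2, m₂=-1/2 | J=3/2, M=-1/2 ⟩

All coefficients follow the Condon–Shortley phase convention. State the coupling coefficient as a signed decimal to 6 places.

√[4·1!1!2!/5! · 1!1!1!2!1!2!] = √(4/15)
  +(−1)^0/∏(0,1,1,1,0,1)! = 1  (running 1)
  +(−1)^1/∏(1,0,0,0,1,2)! = -1/2  (running 1/2)
⟨..|..⟩ = √(4/15)·(1/2) = +0.258199

+0.258199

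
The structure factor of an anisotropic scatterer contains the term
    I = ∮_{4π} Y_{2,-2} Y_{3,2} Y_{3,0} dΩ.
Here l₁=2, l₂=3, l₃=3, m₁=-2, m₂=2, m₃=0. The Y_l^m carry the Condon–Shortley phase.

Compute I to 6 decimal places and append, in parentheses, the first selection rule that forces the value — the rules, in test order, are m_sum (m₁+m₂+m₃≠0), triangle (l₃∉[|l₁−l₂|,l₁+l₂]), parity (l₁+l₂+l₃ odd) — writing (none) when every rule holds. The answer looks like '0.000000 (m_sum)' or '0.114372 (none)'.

-0.188063 (none)

Rules hold: Σm=0, L=8 even, 1≤3≤5.
N = 5·7·7 = 245
Δ = 2!·2!·4!/9! = 1/3780
Racah Σ t=0..2: t=0:+1/24 t=1:−1/4 t=2:+1/24 = -1/6
⇒ 3j(2 3 3; 0 0 0)² = 4/105, sgn +1
Racah Σ t=2..2: t=2:+1/24 = 1/24
⇒ 3j(2 3 3; -2 2 0)² = 1/21, sgn -1
4πI² = N·(3j₀)²·(3jₘ)² = 4/9
I = -1·√(0.444444/4π) = -0.18806319
No selection rule forces the value: the integral is nonzero (none).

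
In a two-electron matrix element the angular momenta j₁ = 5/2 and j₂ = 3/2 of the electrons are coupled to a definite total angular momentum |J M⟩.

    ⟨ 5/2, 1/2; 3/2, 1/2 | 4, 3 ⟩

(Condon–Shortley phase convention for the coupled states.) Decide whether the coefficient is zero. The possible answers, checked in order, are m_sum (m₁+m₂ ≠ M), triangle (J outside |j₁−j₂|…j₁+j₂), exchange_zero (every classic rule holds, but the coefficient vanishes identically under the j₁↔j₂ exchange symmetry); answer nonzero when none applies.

m_sum

m-sum: m₁+m₂ = 1/2+1/2 = 1, M = 3  ✗ ⇒ coefficient is 0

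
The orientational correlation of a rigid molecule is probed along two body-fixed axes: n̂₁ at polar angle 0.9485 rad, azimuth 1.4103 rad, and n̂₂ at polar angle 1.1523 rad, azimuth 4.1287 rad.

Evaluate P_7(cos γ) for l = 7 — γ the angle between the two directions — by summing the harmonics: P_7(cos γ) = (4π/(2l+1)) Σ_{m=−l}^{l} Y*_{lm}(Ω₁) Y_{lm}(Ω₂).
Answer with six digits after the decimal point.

Term-by-term m-sum for l=7 (normalisation 4π/15 = 0.837758):
  term(m=-7) = 0.03059 - 0.00554j   from Y*(Ω₁)=-0.10542 - 0.05058j, Y(Ω₂)=-0.21535 + 0.15588j
  term(m=-6) = -0.11441 + 0.07868j   from Y*(Ω₁)=-0.17924 + 0.25765j, Y(Ω₂)=0.41397 + 0.15608j
  term(m=-5) = 0.06172 - 0.10177j   from Y*(Ω₁)=0.31933 + 0.30861j, Y(Ω₂)=-0.05931 - 0.26136j
  term(m=-4) = 0.00570 - 0.04650j   from Y*(Ω₁)=0.21163 - 0.15822j, Y(Ω₂)=0.12266 - 0.12804j
  term(m=-3) = -0.01733 - 0.05579j   from Y*(Ω₁)=0.08015 + 0.15340j, Y(Ω₂)=-0.33207 - 0.06052j
  term(m=-2) = -0.00912 - 0.01030j   from Y*(Ω₁)=0.33519 - 0.11145j, Y(Ω₂)=-0.01529 - 0.03582j
  term(m=-1) = -0.00872 - 0.00393j   from Y*(Ω₁)=0.00457 + 0.02824j, Y(Ω₂)=-0.18419 + 0.27889j
  term(m=+0) = 0.00052 + 0.00000j   from Y*(Ω₁)=0.35235 + 0.00000j, Y(Ω₂)=0.00148 + 0.00000j
  term(m=+1) = -0.00872 + 0.00393j   from Y*(Ω₁)=-0.00457 + 0.02824j, Y(Ω₂)=0.18419 + 0.27889j
  term(m=+2) = -0.00912 + 0.01030j   from Y*(Ω₁)=0.33519 + 0.11145j, Y(Ω₂)=-0.01529 + 0.03582j
  term(m=+3) = -0.01733 + 0.05579j   from Y*(Ω₁)=-0.08015 + 0.15340j, Y(Ω₂)=0.33207 - 0.06052j
  term(m=+4) = 0.00570 + 0.04650j   from Y*(Ω₁)=0.21163 + 0.15822j, Y(Ω₂)=0.12266 + 0.12804j
  term(m=+5) = 0.06172 + 0.10177j   from Y*(Ω₁)=-0.31933 + 0.30861j, Y(Ω₂)=0.05931 - 0.26136j
  term(m=+6) = -0.11441 - 0.07868j   from Y*(Ω₁)=-0.17924 - 0.25765j, Y(Ω₂)=0.41397 - 0.15608j
  term(m=+7) = 0.03059 + 0.00554j   from Y*(Ω₁)=0.10542 - 0.05058j, Y(Ω₂)=0.21535 + 0.15588j
Σ over m = -0.10263 + 0.00000j; ×(4π/15) → -0.08598 + 0.00000j. Real part: -0.085978

-0.085978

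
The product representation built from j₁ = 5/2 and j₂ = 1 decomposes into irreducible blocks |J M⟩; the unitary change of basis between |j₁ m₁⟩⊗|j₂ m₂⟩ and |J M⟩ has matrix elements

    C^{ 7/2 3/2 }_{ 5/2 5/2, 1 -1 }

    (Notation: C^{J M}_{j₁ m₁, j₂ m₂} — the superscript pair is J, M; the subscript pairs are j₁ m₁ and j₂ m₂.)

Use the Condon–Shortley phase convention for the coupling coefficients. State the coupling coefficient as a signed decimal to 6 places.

+√(1/21) ≈ +0.218218

√[8·0!5!2!/8! · 5!0!0!2!5!2!] = √(19200/7)
  +(−1)^0/∏(0,0,0,0,5,2)! = 1/240  (running 1/240)
⟨..|..⟩ = √(19200/7)·(1/240) = +0.218218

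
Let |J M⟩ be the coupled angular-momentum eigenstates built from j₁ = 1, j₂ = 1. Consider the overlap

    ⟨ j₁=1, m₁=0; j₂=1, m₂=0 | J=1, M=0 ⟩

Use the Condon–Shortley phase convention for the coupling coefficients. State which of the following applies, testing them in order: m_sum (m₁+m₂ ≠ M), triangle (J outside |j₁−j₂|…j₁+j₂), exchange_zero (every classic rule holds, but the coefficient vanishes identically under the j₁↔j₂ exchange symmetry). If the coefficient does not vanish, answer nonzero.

exchange_zero

m-sum: m₁+m₂ = 0+0 = 0, M = 0  ✓
triangle: |j₁−j₂| = 0 ≤ J = 1 ≤ j₁+j₂ = 2  ✓
exchange: j₁=j₂ and m₁=m₂, and (−1)^(j₁+j₂−J) = (−1)^1 = −1 forces ⟨j₁m₁;j₂m₂|JM⟩ = −⟨j₂m₂;j₁m₁|JM⟩ = −⟨j₁m₁;j₂m₂|JM⟩ ⇒ the coefficient vanishes identically
Racah sum check: Σ_k collapses to 0 ⇒ CG = 0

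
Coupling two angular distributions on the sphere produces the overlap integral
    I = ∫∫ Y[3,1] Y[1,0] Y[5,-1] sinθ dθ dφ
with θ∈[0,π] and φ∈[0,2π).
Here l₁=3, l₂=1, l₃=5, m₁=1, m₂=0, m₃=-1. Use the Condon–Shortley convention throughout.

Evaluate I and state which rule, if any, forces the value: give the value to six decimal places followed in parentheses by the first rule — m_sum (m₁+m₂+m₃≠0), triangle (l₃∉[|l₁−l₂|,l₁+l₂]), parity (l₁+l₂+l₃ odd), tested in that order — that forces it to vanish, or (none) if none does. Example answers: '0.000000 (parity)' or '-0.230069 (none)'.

0.000000 (triangle)

l₃=5 ∉ [2,4] — triangle fails ⇒ I = 0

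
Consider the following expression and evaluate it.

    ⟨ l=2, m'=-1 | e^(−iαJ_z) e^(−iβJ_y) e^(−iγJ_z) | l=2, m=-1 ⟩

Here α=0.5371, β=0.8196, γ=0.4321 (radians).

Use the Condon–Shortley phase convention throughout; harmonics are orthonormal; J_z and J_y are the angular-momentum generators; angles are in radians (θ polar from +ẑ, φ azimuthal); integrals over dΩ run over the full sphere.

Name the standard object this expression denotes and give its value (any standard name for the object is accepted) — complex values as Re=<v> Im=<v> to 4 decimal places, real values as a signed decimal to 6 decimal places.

This is a Wigner D-matrix element — the rotation-matrix element ⟨l m'| R(α,β,γ) |l m⟩ in the angular-momentum basis.
Split into d^2_{-1,-1}(β=0.8196) × two z-phases.
Half-angle: c=0.917201, s=0.398426. N=√(1·6·1·6)=6.000000
The bounds max(0,m−m')=0 and min(l+m,l−m')=1 give 2 terms
  k=0: (−1)^0·6.0000/(6)·0.9172^4·0.3984^0 = +0.707713
  k=1: (−1)^1·6.0000/(2)·0.9172^2·0.3984^2 = -0.400631
d^2_{-1,-1}(0.8196) = +0.707713 -0.400631 = +0.307082
Attach z-rotation phases: D = e^{-i(-1)(0.5371)}·(+0.307082)·e^{-i(-1)(0.4321)} = +0.173796+0.253168i

Wigner D-matrix element, Re=0.1738 Im=0.2532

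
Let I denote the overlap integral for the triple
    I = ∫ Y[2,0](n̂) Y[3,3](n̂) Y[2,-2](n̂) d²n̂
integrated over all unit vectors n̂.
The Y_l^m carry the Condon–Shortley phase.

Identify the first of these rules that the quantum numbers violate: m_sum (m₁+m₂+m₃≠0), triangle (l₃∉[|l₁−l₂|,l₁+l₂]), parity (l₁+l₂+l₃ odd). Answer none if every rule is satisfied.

m_sum

azimuthal sum: 0 + 3 − 2 = 1  ✗
1 ≤ 2 ≤ 5 (triangle on l)
L = 2 + 3 + 2 = 7 (odd)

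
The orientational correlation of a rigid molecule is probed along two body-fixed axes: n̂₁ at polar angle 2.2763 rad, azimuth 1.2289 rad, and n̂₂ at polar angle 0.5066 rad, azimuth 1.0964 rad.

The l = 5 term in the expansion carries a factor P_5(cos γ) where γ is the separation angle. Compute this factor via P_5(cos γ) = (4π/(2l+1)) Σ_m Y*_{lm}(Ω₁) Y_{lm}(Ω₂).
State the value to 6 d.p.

Summing Y*_{l m}(θ₁,φ₁)·Y_{l m}(θ₂,φ₂) over m ∈ [−5, 5]; prefactor 4π/(2·5+1) = 1.142397:
  m=-5: Y*=+0.117541-0.016406i  Y=+0.008686+0.008964i  product +0.001168+0.000911i
  m=-4: Y*=-0.064512+0.313081i  Y=-0.022833+0.067367i  product -0.019618-0.011495i
  m=-3: Y*=-0.363346-0.220330i  Y=-0.229880+0.034181i  product +0.091057+0.038230i
  m=-2: Y*=+0.129021-0.105147i  Y=-0.262987-0.366820i  product -0.072501-0.019675i
  m=-1: Y*=-0.095971-0.269678i  Y=+0.182582-0.355558i  product -0.113409-0.015115i
  m=+0: Y*=+0.249822-0.000000i  Y=-0.173032+0.000000i  product -0.043227+0.000000i
  m=+1: Y*=+0.095971-0.269678i  Y=-0.182582-0.355558i  product -0.113409+0.015115i
  m=+2: Y*=+0.129021+0.105147i  Y=-0.262987+0.366820i  product -0.072501+0.019675i
  m=+3: Y*=+0.363346-0.220330i  Y=+0.229880+0.034181i  product +0.091057-0.038230i
  m=+4: Y*=-0.064512-0.313081i  Y=-0.022833-0.067367i  product -0.019618+0.011495i
  m=+5: Y*=-0.117541-0.016406i  Y=-0.008686+0.008964i  product +0.001168-0.000911i
Σ over m = -0.269833+0.000000i; ×(4π/11) → -0.308256+0.000000i. Real part: -0.308256

-0.308256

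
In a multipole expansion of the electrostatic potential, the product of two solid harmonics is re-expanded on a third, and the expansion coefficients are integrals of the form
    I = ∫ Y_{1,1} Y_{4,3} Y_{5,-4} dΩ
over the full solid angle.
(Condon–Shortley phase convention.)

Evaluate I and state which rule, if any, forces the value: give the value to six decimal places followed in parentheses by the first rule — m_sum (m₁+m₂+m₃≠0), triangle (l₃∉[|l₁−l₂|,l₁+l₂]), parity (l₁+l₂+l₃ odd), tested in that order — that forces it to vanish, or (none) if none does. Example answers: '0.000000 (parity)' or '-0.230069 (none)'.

m-sum 0 ✓  L=10 even ✓  3≤5≤5 ✓
Π(2lᵢ+1) = 3×9×11 = 297
triangle coeff Δ(1,4,5) = 1/495
Σ_t [0,0]: t=0:+1/576 = 1/576
(3j)²=5/99 [(1 4 5; 0 0 0)], sign=-1
Σ_t [0,0]: t=0:+1/10080 = 1/10080
(3j)²=4/55 [(1 4 5; 1 3 -4)], sign=-1
⇒ 4πI² = 12/11
I = (+1)√(12/11/(4π)) = 0.29463840
No selection rule forces the value: the integral is nonzero (none).

0.294638 (none)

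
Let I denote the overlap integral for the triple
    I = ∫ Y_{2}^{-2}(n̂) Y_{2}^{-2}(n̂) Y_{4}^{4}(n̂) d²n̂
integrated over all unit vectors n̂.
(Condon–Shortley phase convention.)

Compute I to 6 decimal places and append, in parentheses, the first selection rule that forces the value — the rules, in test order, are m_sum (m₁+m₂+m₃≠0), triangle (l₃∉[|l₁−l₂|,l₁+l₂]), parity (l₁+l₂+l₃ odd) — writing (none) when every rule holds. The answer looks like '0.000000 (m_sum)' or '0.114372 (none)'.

0.337168 (none)

m-sum 0 ✓  L=8 even ✓  0≤4≤4 ✓
Π(2lᵢ+1) = 5×5×9 = 225
triangle coeff Δ(2,2,4) = 1/630
Σ_t [0,0]: t=0:+1/16 = 1/16
(3j)²=2/35 [(2 2 4; 0 0 0)], sign=+1
Σ_t [0,0]: t=0:+1/576 = 1/576
(3j)²=1/9 [(2 2 4; -2 -2 4)], sign=+1
⇒ 4πI² = 10/7
I = (+1)√(10/7/(4π)) = 0.33716777
No selection rule forces the value: the integral is nonzero (none).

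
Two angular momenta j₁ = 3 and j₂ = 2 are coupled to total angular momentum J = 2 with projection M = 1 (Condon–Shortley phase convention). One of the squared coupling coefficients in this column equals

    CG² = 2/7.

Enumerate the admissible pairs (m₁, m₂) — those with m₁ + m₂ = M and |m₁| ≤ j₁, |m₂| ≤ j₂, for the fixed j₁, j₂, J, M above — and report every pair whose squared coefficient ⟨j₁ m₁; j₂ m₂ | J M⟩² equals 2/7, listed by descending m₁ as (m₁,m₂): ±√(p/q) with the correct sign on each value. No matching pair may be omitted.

Admissible pairs with m₁+m₂ = M = 1: (-1,2), (0,1), (1,0), (2,-1), (3,-2)
  (m₁,m₂)=(3,-2): CG² = 5/14, CG = +√(5/14)
  (m₁,m₂)=(2,-1): CG² = 0/1, CG = 0
  (m₁,m₂)=(1,0): CG² = 1/7, CG = −√(1/7)
  (m₁,m₂)=(0,1): CG² = 2/7, CG = +√(2/7)   ← matches the target
  (m₁,m₂)=(-1,2): CG² = 3/14, CG = −√(3/14)
Pairs with CG² = 2/7: (0,1): +√(2/7)

(0,1): +√(2/7)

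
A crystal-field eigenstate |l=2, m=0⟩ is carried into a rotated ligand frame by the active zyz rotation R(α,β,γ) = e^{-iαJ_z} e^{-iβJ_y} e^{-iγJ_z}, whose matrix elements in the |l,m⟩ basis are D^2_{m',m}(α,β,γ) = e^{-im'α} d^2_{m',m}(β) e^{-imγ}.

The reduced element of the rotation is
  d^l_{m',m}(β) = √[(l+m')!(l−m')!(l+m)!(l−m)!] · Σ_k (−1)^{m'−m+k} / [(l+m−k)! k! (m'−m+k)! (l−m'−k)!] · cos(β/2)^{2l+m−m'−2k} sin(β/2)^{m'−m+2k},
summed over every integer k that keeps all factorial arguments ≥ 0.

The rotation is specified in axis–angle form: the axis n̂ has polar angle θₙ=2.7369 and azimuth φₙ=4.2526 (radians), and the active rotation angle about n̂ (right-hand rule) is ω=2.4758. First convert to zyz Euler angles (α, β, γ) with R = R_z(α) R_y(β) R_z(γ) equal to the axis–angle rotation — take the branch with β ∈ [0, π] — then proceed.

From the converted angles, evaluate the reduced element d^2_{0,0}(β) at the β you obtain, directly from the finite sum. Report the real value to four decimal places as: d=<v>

Axis–angle → zyz. n̂ = (sinθₙcosφₙ, sinθₙsinφₙ, cosθₙ) = (-0.174724, -0.352845, -0.919223), ω = 2.4758.
R = I cosω + sinω [n̂]ₓ + (1−cosω) n̂n̂ᵀ gives
  R = [-0.731891, +0.677923, +0.068972; -0.457654, -0.564018, +0.687340; +0.504865, +0.471492, +0.723053]
β = atan2(√(R₁₃²+R₂₃²), R₃₃) = 0.762584; α = atan2(R₂₃, R₁₃) mod 2π = 1.470784; γ = atan2(R₃₂, −R₃₁) mod 2π = 2.390362
d^2_{0,0}(β=0.7626) via the finite sum:
Half-angle: c=0.928185, s=0.372120. N=√(2·2·2·2)=4.000000
Admissible k: 0..2 (factorial args all ≥0)
  k=0: (−1)^0·4.0000/(4)·0.9282^4·0.3721^0 = +0.742228
  k=1: (−1)^1·4.0000/(1)·0.9282^2·0.3721^2 = -0.477194
  k=2: (−1)^2·4.0000/(4)·0.9282^0·0.3721^4 = +0.019175
d^2_{0,0}(0.7626) = +0.742228 -0.477194 +0.019175 = +0.284209

d=0.2842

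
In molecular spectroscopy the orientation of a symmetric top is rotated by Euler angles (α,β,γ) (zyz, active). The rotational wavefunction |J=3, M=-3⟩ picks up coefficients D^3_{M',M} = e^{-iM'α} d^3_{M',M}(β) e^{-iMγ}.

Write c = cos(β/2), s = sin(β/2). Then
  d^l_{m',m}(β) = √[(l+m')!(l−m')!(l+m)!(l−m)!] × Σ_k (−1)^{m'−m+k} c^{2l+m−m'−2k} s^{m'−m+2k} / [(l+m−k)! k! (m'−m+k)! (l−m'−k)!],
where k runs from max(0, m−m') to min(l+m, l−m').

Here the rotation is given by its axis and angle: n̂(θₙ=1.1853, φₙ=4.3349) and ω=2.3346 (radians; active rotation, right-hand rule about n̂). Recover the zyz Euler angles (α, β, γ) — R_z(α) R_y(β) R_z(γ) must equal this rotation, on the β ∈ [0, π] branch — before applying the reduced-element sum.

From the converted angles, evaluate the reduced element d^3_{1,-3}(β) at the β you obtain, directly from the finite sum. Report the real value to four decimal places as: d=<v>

d=0.5592

Axis–angle → zyz. n̂ = (sinθₙcosφₙ, sinθₙsinφₙ, cosθₙ) = (-0.341537, -0.861372, +0.376019), ω = 2.3346.
R = I cosω + sinω [n̂]ₓ + (1−cosω) n̂n̂ᵀ gives
  R = [-0.494343, +0.226110, -0.839344; +0.769240, +0.563484, -0.301258; +0.404839, -0.794582, -0.452487]
β = atan2(√(R₁₃²+R₂₃²), R₃₃) = 2.040349; α = atan2(R₂₃, R₁₃) mod 2π = 3.486193; γ = atan2(R₃₂, −R₃₁) mod 2π = 4.241171
d^3_{1,-3}(β=2.0403) via the finite sum:
With c≡cos(β/2)=0.523217 and s≡sin(β/2)=0.852199, N=[24·2·1·720]^{1/2}=185.903201
Admissible k: 0..0 (factorial args all ≥0)
  k=0: (−1)^4·185.9032/(48)·0.5232^2·0.8522^4 = +0.559210
d^3_{1,-3}(2.0403) = +0.559210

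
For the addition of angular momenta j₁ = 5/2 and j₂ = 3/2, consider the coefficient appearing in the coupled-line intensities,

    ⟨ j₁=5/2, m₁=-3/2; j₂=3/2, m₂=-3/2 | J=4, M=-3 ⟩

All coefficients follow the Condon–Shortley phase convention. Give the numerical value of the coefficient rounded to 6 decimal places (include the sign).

+0.790569  (= +√(5/8))

j₁+j₂−J=0  J+j₁−j₂=5  J−j₁+j₂=3  j₁+j₂+J+1=9
(j₁±m₁, j₂±m₂, J±M) = (1,4,0,3,1,7)
P² = 12960
sum k=0..0:
  [0] +1/144 = 1/144
S = 1/144
C² = P²·S² = 5/8 ; C = +0.790569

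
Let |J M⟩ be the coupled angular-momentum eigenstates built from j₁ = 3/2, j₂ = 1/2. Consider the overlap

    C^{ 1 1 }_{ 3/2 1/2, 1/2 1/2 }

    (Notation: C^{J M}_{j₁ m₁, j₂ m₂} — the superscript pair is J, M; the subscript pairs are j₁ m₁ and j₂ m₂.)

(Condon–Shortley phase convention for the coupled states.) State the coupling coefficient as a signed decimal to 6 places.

√[3·1!2!0!/4! · 2!1!1!0!2!0!] = √(1)
  +(−1)^1/∏(1,0,0,0,2,0)! = -1/2  (running -1/2)
⟨..|..⟩ = √(1)·(-1/2) = -0.500000

−√(1/4) ≈ -0.500000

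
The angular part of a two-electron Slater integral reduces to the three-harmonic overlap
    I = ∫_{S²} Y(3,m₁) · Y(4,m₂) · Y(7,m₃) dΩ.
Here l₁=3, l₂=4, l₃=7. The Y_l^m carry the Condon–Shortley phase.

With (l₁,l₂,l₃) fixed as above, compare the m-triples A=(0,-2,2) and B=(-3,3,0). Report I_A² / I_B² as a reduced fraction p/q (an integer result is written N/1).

120/1

Shared (l₁,l₂,l₃)=(3,4,7): N and (l;000)² cancel in I_A²/I_B².
A: Δ = 0!·6!·8!/15! = 1/45045; Racah Σ t=0..0: t=0:+1/51840 = 1/51840; ⇒ 3j(3 4 7; 0 -2 2)² = 8/429, sgn -1
B: Δ = 0!·6!·8!/15! = 1/45045; Racah Σ t=0..0: t=0:+1/3628800 = 1/3628800; ⇒ 3j(3 4 7; -3 3 0)² = 1/6435, sgn -1
I_A²/I_B² = (8/429)/(1/6435) = 120/1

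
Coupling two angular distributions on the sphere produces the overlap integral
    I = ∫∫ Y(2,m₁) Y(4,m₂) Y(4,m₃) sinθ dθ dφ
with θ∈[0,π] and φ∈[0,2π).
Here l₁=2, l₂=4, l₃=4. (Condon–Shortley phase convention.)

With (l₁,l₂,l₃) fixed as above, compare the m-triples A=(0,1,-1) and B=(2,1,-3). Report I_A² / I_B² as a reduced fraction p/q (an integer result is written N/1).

289/378

Same 2,4,4: normalisation and zero-m 3j drop out of the ratio.
A: Δ: 2! 2! 6! / 11! → 1/13860; sum: t=0:+1/480 t=1:−1/48 t=2:+1/144 = -17/1440; 3j²(2 4 4; 0 1 -1) = Δ·Π!·Σ² = 289/13860  (sign +1)
B: Δ: 2! 2! 6! / 11! → 1/13860; sum: t=0:+1/480 = 1/480; 3j²(2 4 4; 2 1 -3) = Δ·Π!·Σ² = 3/110  (sign -1)
I_A²/I_B² = (289/13860)/(3/110) = 289/378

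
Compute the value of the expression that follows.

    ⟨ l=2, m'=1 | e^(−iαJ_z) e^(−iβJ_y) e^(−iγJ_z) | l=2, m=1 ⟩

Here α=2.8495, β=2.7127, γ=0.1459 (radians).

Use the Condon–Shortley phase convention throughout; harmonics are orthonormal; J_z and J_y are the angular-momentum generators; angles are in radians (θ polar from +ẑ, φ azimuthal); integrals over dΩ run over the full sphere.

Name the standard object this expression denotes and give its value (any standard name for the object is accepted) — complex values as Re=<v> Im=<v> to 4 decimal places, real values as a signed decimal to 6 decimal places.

Wigner D-matrix element, Re=0.1263 Im=0.0186

This is a Wigner D-matrix element — the rotation-matrix element ⟨l m'| R(α,β,γ) |l m⟩ in the angular-momentum basis.
First d^2_{1,1}(β=2.7127), then the phase factors e^{-i(1)α} and e^{-i(1)γ}:
Half-angle: c=0.212806, s=0.977094. N=√(6·1·6·1)=6.000000
k: max(0,(1)−(1))=0 … min(2+(1),2−(1))=1
  k=0: (−1)^0·6.0000/(6)·0.2128^4·0.9771^0 = +0.002051
  k=1: (−1)^1·6.0000/(2)·0.2128^2·0.9771^2 = -0.129707
d^2_{1,1}(2.7127) = +0.002051 -0.129707 = -0.127656
D = (-0.957643-0.287957i)·(-0.127656)·(+0.989375-0.145383i) = +0.126295+0.018596i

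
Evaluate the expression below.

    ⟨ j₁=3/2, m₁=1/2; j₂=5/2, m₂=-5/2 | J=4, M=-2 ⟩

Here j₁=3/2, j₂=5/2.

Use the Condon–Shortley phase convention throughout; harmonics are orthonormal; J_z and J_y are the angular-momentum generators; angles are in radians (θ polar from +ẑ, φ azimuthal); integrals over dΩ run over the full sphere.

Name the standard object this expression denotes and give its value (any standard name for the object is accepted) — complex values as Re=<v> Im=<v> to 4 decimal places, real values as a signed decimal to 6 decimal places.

This is a Clebsch–Gordan (vector-coupling) coefficient.
j₁+j₂−J=0  J+j₁−j₂=3  J−j₁+j₂=5  j₁+j₂+J+1=9
(j₁±m₁, j₂±m₂, J±M) = (2,1,0,5,2,6)
P² = 43200/7
sum k=0..0:
  [0] +1/240 = 1/240
S = 1/240
C² = P²·S² = 3/28 ; C = +0.327327

Clebsch–Gordan coefficient, +√(3/28) ≈ +0.327327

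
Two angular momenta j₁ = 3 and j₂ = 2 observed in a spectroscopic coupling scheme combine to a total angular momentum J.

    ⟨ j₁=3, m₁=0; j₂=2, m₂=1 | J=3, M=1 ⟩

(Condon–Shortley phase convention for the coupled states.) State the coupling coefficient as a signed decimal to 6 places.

-0.182574

triangle: 2!·4!·2!/9! = 96/362880
(j±m)!: 3!·3!·3!·1!·4!·2! = 10368
prefactor² = (2J+1)·Δ·N² = 96/5
  k=1: −1/(1!·1!·2!·2!·2!·0!) = -1/8
  k=2: +1/(2!·0!·1!·1!·3!·1!) = 1/12
Σ = -1/24  ⇒  CG² = 96/5·(-1/24)² = 1/30
CG = −√(1/30) = -0.182574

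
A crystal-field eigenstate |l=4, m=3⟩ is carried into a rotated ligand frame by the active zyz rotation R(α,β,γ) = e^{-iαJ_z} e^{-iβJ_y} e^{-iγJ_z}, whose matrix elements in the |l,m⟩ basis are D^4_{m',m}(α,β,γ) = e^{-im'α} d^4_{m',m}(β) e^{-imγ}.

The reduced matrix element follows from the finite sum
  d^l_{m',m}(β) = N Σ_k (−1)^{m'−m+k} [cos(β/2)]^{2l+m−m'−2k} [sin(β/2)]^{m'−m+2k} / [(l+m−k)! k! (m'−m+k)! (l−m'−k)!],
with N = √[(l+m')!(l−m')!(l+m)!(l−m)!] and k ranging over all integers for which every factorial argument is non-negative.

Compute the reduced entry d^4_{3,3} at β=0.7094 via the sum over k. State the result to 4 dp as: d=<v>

d=0.0238

d^4_{3,3}(β=0.7094) via the finite sum:
c=cos(0.709400/2)=0.937751, s=sin(0.709400/2)=0.347309; N=√[5040·1·5040·1]=5040.000000
k∈{0,1} keeps every argument non-negative
  k=0: (−1)^0·5040.0000/(5040)·0.9378^8·0.3473^0 = +0.597997
  k=1: (−1)^1·5040.0000/(720)·0.9378^6·0.3473^2 = -0.574189
d^4_{3,3}(0.7094) = +0.597997 -0.574189 = +0.023809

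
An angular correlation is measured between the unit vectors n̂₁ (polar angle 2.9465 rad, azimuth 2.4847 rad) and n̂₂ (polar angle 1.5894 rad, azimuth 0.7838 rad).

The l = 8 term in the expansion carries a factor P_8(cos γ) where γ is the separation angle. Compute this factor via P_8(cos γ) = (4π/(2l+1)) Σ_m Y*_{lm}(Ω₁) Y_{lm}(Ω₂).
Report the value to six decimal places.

0.272969

Addition theorem: P_8(cos γ) = (4π/17) Σ_m Y*_{lm}(Ω₁) Y_{lm}(Ω₂), m = −8…8:
  [-8]  conj(Y_{8,-8})(Ω₁) = (0.000001, 0.000001) ; Y_{8,-8}(Ω₂) = (0.514674, 0.006581) ; Δ = (0.000000, 0.000000)
  [-7]  conj(Y_{8,-7})(Ω₁) = (-0.000002, 0.000021) ; Y_{8,-7}(Ω₂) = (-0.026782, -0.027388) ; Δ = (0.000001, -0.000000)
  [-6]  conj(Y_{8,-6})(Ω₁) = (-0.000187, 0.000193) ; Y_{8,-6}(Ω₂) = (0.003587, -0.374056) ; Δ = (0.000071, 0.000071)
  [-5]  conj(Y_{8,-5})(Ω₁) = (-0.002472, 0.000356) ; Y_{8,-5}(Ω₂) = (-0.032260, 0.031749) ; Δ = (0.000068, -0.000090)
  [-4]  conj(Y_{8,-4})(Ω₁) = (-0.015053, -0.008500) ; Y_{8,-4}(Ω₂) = (-0.335012, -0.002142) ; Δ = (0.005025, 0.002880)
  [-3]  conj(Y_{8,-3})(Ω₁) = (-0.034270, -0.081083) ; Y_{8,-3}(Ω₂) = (0.034183, 0.034512) ; Δ = (0.001627, -0.003954)
  [-2]  conj(Y_{8,-2})(Ω₁) = (0.079440, -0.302255) ; Y_{8,-2}(Ω₂) = (-0.001019, 0.318758) ; Δ = (0.096266, 0.025630)
  [-1]  conj(Y_{8,-1})(Ω₁) = (0.531076, -0.409533) ; Y_{8,-1}(Ω₂) = (0.035413, -0.035300) ; Δ = (0.004351, -0.033250)
  [+0]  conj(Y_{8,0})(Ω₁) = (0.491784, -0.000000) ; Y_{8,0}(Ω₂) = (0.314082, 0.000000) ; Δ = (0.154461, 0.000000)
  [+1]  conj(Y_{8,1})(Ω₁) = (-0.531076, -0.409533) ; Y_{8,1}(Ω₂) = (-0.035413, -0.035300) ; Δ = (0.004351, 0.033250)
  [+2]  conj(Y_{8,2})(Ω₁) = (0.079440, 0.302255) ; Y_{8,2}(Ω₂) = (-0.001019, -0.318758) ; Δ = (0.096266, -0.025630)
  [+3]  conj(Y_{8,3})(Ω₁) = (0.034270, -0.081083) ; Y_{8,3}(Ω₂) = (-0.034183, 0.034512) ; Δ = (0.001627, 0.003954)
  [+4]  conj(Y_{8,4})(Ω₁) = (-0.015053, 0.008500) ; Y_{8,4}(Ω₂) = (-0.335012, 0.002142) ; Δ = (0.005025, -0.002880)
  [+5]  conj(Y_{8,5})(Ω₁) = (0.002472, 0.000356) ; Y_{8,5}(Ω₂) = (0.032260, 0.031749) ; Δ = (0.000068, 0.000090)
  [+6]  conj(Y_{8,6})(Ω₁) = (-0.000187, -0.000193) ; Y_{8,6}(Ω₂) = (0.003587, 0.374056) ; Δ = (0.000071, -0.000071)
  [+7]  conj(Y_{8,7})(Ω₁) = (0.000002, 0.000021) ; Y_{8,7}(Ω₂) = (0.026782, -0.027388) ; Δ = (0.000001, 0.000000)
  [+8]  conj(Y_{8,8})(Ω₁) = (0.000001, -0.000001) ; Y_{8,8}(Ω₂) = (0.514674, -0.006581) ; Δ = (0.000000, -0.000000)
Accumulated sum (0.369278, 0.000000); after 4π/(2l+1) scaling, (0.272969, 0.000000) ⇒ P_8 = 0.272969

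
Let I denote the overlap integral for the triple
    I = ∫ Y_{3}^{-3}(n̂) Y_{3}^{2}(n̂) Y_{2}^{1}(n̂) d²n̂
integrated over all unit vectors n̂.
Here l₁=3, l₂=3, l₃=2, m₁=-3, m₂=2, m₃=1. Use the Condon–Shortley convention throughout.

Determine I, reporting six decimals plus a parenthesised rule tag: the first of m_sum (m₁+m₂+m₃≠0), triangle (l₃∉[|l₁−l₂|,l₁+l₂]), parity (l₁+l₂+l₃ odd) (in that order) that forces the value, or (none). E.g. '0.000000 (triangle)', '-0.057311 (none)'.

-0.210261 (none)

m-sum 0 ✓  L=8 even ✓  0≤2≤6 ✓
Π(2lᵢ+1) = 7×7×5 = 245
triangle coeff Δ(3,3,2) = 1/3780
Σ_t [1,3]: t=1:−1/24 t=2:+1/4 t=3:−1/24 = 1/6
(3j)²=4/105 [(3 3 2; 0 0 0)], sign=+1
Σ_t [4,4]: t=4:+1/48 = 1/48
(3j)²=5/84 [(3 3 2; -3 2 1)], sign=-1
⇒ 4πI² = 5/9
I = (-1)√(5/9/(4π)) = -0.21026104
No selection rule forces the value: the integral is nonzero (none).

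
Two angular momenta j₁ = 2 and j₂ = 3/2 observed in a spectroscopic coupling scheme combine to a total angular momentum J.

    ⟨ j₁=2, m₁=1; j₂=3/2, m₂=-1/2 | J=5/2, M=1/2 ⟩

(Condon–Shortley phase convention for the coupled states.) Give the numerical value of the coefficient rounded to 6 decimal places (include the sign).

√[6·1!3!2!/7! · 3!1!1!2!3!2!] = √(72/35)
  +(−1)^0/∏(0,1,1,1,2,1)! = 1/2  (running 1/2)
  +(−1)^1/∏(1,0,0,0,3,2)! = -1/12  (running 5/12)
⟨..|..⟩ = √(72/35)·(5/12) = +0.597614

+√(5/14) ≈ +0.597614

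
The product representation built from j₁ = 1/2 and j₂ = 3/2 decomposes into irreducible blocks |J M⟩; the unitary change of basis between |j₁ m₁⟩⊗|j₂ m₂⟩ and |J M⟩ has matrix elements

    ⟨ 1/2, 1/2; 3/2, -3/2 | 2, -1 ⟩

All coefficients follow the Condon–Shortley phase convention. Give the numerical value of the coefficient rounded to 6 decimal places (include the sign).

+0.500000

√[5·0!1!3!/5! · 1!0!0!3!1!3!] = √(9)
  +(−1)^0/∏(0,0,0,0,1,3)! = 1/6  (running 1/6)
⟨..|..⟩ = √(9)·(1/6) = +0.500000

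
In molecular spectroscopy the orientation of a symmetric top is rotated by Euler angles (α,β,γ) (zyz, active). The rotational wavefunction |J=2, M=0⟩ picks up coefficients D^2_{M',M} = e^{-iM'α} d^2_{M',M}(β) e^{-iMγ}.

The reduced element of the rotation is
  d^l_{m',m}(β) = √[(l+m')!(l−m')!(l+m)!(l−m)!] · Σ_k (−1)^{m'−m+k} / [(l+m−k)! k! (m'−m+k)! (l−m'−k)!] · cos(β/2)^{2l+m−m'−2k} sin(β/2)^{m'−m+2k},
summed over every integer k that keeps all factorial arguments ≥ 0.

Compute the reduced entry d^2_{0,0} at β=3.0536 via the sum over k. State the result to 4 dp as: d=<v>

d^2_{0,0}(β=3.0536) via the finite sum:
c=cos(3.053600/2)=0.043982, s=sin(3.053600/2)=0.999032; N=√[2·2·2·2]=4.000000
k∈{0,1,2} keeps every argument non-negative
  k=0: (−1)^0·4.0000/(4)·0.0440^4·0.9990^0 = +0.000004
  k=1: (−1)^1·4.0000/(1)·0.0440^2·0.9990^2 = -0.007723
  k=2: (−1)^2·4.0000/(4)·0.0440^0·0.9990^4 = +0.996135
d^2_{0,0}(3.0536) = +0.000004 -0.007723 +0.996135 = +0.988416

d=0.9884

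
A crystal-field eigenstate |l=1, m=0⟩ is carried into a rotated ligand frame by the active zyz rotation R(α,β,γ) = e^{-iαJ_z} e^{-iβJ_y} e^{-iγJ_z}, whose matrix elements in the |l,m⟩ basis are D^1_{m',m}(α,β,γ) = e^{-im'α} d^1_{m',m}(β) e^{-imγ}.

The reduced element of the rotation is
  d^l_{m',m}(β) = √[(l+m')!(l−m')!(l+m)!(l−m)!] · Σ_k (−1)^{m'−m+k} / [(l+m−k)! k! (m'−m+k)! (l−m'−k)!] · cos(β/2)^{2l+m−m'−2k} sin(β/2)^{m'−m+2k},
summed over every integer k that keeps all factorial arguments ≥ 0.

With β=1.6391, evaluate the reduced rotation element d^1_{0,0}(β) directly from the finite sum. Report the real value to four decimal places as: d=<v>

d=-0.0683

d^1_{0,0}(β=1.6391) via the finite sum:
With c≡cos(β/2)=0.682550 and s≡sin(β/2)=0.730839, N=[1·1·1·1]^{1/2}=1.000000
Admissible k: 0..1 (factorial args all ≥0)
  k=0: (−1)^0·1.0000/(1)·0.6826^2·0.7308^0 = +0.465875
  k=1: (−1)^1·1.0000/(1)·0.6826^0·0.7308^2 = -0.534125
d^1_{0,0}(1.6391) = +0.465875 -0.534125 = -0.068251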